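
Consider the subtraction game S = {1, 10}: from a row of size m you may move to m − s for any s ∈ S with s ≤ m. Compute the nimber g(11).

0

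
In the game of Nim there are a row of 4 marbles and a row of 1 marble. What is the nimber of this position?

In binary:
  100  (4)
  001  (1)
  ---
  101  (5)

5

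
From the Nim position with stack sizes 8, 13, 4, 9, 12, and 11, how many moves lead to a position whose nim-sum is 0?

5

Compute the nim-sum pairwise:
8 ^ 13 = 5
5 ^ 4 = 1
1 ^ 9 = 8
8 ^ 12 = 4
4 ^ 11 = 15
The overall nim-sum is X = 15. A stack of size p has a winning move iff p XOR X < p (reduce it to p XOR X).
  8: 8 XOR 15 = 7 < 8 — winning move (to 7).
  13: 13 XOR 15 = 2 < 13 — winning move (to 2).
  4: 4 XOR 15 = 11 ≥ 4 — no move.
  9: 9 XOR 15 = 6 < 9 — winning move (to 6).
  12: 12 XOR 15 = 3 < 12 — winning move (to 3).
  11: 11 XOR 15 = 4 < 11 — winning move (to 4).
That gives 5 winning moves.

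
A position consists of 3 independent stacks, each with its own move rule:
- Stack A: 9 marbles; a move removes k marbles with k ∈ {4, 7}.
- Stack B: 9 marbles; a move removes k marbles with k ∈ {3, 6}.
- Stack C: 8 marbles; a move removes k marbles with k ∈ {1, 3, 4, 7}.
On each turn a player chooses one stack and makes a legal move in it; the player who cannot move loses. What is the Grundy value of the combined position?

For stack A, compute g(0), g(1), … with moves {4, 7}:
g(0) = mex{} = 0
g(1) = mex{} = 0
g(2) = mex{} = 0
g(3) = mex{} = 0
g(4) = mex{0} = 1
g(5) = mex{0} = 1
g(6) = mex{0} = 1
g(7) = mex{0} = 1
g(8) = mex{0,1} = 2
g(9) = mex{0,1} = 2
So g(9) = 2.
Grundy values for stack B (subtraction set {3, 6}):
k:     0  1  2  3  4  5  6  7  8  9
g(k):  0  0  0  1  1  1  2  2  2  0
So g(9) = 0.
For stack C, compute g(0), g(1), … with moves {1, 3, 4, 7}:
g(0) = mex{} = 0
g(1) = mex{0} = 1
g(2) = mex{1} = 0
g(3) = mex{0} = 1
g(4) = mex{0,1} = 2
g(5) = mex{0,1,2} = 3
g(6) = mex{0,1,3} = 2
g(7) = mex{0,1,2} = 3
g(8) = mex{1,2,3} = 0
So g(8) = 0.
By the Sprague-Grundy theorem, the Grundy value of a sum of independent games is the XOR of the component values.
Combined value = 2 XOR 0 XOR 0 = 2.

2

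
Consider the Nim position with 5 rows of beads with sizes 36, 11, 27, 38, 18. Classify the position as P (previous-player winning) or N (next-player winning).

P-position

Nim-sum: 36 XOR 11 XOR 27 XOR 38 XOR 18 = 0.
The nim-sum is 0, so this is a P-position: the player to move is in a losing position under optimal play.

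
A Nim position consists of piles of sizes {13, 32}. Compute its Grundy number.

Compute the nim-sum pairwise:
13 ⊕ 32 = 45

45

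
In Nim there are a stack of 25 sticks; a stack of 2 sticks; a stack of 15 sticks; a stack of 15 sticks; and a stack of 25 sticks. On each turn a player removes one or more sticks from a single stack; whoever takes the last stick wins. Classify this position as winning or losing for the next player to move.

Winning position

Nim-sum: 25 ^ 2 ^ 15 ^ 15 ^ 25 = 2.
The nim-sum is 2 ≠ 0, so this is an N-position: the player to move can win.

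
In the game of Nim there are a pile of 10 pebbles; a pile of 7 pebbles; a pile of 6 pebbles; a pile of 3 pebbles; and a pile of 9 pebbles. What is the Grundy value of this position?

In binary:
  1010  (10)
  0111  (7)
  0110  (6)
  0011  (3)
  1001  (9)
  ----
  0001  (1)

1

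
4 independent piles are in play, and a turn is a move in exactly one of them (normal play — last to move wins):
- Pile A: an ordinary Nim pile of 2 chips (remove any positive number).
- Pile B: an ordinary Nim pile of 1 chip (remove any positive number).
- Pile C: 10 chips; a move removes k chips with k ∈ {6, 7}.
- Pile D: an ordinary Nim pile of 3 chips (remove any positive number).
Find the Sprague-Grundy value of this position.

1

Pile A is a plain Nim pile of size 2, so its Grundy value is 2.
Pile B is a plain Nim pile of size 1, so its Grundy value is 1.
Build the Grundy sequence for pile C with g(k) = mex{g(k−s) : s ∈ {6, 7}, s ≤ k}:
g(0) = mex{} = 0
g(1) = mex{} = 0
g(2) = mex{} = 0
g(3) = mex{} = 0
g(4) = mex{} = 0
g(5) = mex{} = 0
g(6) = mex{0} = 1
g(7) = mex{0} = 1
g(8) = mex{0} = 1
g(9) = mex{0} = 1
g(10) = mex{0} = 1
So g(10) = 1.
Pile D is a plain Nim pile of size 3, so its Grundy value is 3.
By the Sprague-Grundy theorem, the Grundy value of a sum of independent games is the XOR of the component values.
Combined value = 2 XOR 1 XOR 1 XOR 3 = 1.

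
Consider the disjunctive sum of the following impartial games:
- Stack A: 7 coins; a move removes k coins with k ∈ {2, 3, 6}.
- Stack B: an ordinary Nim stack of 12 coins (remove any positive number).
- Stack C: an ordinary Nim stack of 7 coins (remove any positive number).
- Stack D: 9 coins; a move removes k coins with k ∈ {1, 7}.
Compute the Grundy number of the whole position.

11

Grundy values for stack A (subtraction set {2, 3, 6}):
k:     0  1  2  3  4  5  6  7
g(k):  0  0  1  1  2  0  3  1
So g(7) = 1.
Stack B is a plain Nim stack of size 12, so its Grundy value is 12.
Stack C is a plain Nim stack of size 7, so its Grundy value is 7.
For stack D, compute g(0), g(1), … with moves {1, 7}:
g(0) = mex{} = 0
g(1) = mex{0} = 1
g(2) = mex{1} = 0
g(3) = mex{0} = 1
g(4) = mex{1} = 0
g(5) = mex{0} = 1
g(6) = mex{1} = 0
g(7) = mex{0} = 1
g(8) = mex{1} = 0
g(9) = mex{0} = 1
So g(9) = 1.
By the Sprague-Grundy theorem, the Grundy value of a sum of independent games is the XOR of the component values.
Combined value = 1 ⊕ 12 ⊕ 7 ⊕ 1 = 11.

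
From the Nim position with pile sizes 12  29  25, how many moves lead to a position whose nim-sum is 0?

3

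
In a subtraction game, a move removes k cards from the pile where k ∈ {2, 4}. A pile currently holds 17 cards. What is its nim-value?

2

Grundy values for subtraction set {2, 4}:
k:     0  1  2  3  4  5  6  7  8  9 10 11 12 13 14 15 16 17
g(k):  0  0  1  1  2  2  0  0  1  1  2  2  0  0  1  1  2  2
So g(17) = 2.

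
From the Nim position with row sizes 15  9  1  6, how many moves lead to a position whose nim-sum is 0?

Compute the nim-sum pairwise:
15 XOR 9 = 6
6 XOR 1 = 7
7 XOR 6 = 1
The overall nim-sum is X = 1. A row of size p has a winning move iff p XOR X < p (reduce it to p XOR X).
  15: 15 XOR 1 = 14 < 15 — winning move (to 14).
  9: 9 XOR 1 = 8 < 9 — winning move (to 8).
  1: 1 XOR 1 = 0 < 1 — winning move (to 0).
  6: 6 XOR 1 = 7 ≥ 6 — no move.
That gives 3 winning moves.

3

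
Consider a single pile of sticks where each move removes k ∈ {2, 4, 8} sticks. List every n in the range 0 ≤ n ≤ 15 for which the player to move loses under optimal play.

0, 1, 6, 7, 12, 13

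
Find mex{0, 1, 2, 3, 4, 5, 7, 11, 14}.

The values 0, 1, 2, 3, 4, 5 are all present; 6 is the first non-negative integer missing from the set.

6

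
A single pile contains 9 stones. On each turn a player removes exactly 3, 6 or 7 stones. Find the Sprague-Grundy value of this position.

3

Compute g(0), g(1), … for moves {3, 6, 7}:
k:     0  1  2  3  4  5  6  7  8  9
g(k):  0  0  0  1  1  1  2  2  2  3
So g(9) = 3.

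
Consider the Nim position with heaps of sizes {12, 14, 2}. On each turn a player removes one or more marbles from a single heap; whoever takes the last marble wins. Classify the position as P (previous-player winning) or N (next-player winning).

P-position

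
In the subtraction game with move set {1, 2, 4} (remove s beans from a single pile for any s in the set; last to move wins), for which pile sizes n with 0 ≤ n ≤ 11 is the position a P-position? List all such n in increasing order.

Compute g(0), g(1), … for moves {1, 2, 4}:
k:     0  1  2  3  4  5  6  7  8  9 10 11
g(k):  0  1  2  0  1  2  0  1  2  0  1  2
The P-positions (g = 0) in 0..11 are 0, 3, 6, 9.

0, 3, 6, 9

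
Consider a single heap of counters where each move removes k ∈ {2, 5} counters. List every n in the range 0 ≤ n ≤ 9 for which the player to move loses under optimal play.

0, 1, 4, 7, 8

Build the Grundy sequence with g(k) = mex{g(k−s) : s ∈ {2, 5}, s ≤ k}:
g(0) = mex{} = 0
g(1) = mex{} = 0
g(2) = mex{0} = 1
g(3) = mex{0} = 1
g(4) = mex{1} = 0
g(5) = mex{0,1} = 2
g(6) = mex{0} = 1
g(7) = mex{1,2} = 0
g(8) = mex{1} = 0
g(9) = mex{0} = 1
The P-positions (g = 0) in 0..9 are 0, 1, 4, 7, 8.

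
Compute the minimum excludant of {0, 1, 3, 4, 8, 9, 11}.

2

The values 0, 1 are all present; 2 is the first non-negative integer missing from the set.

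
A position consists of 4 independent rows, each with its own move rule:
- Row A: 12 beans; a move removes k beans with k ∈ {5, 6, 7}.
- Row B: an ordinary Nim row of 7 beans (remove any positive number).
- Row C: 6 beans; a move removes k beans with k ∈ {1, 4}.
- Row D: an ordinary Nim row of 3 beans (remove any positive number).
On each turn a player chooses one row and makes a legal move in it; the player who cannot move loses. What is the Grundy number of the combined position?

Grundy values for row A (subtraction set {5, 6, 7}):
k:     0  1  2  3  4  5  6  7  8  9 10 11 12
g(k):  0  0  0  0  0  1  1  1  1  1  2  2  0
So g(12) = 0.
Row B is a plain Nim row of size 7, so its Grundy value is 7.
For row C, compute g(0), g(1), … with moves {1, 4}:
k:     0  1  2  3  4  5  6
g(k):  0  1  0  1  2  0  1
So g(6) = 1.
Row D is a plain Nim row of size 3, so its Grundy value is 3.
The value of a disjunctive sum is the nim-sum of the parts.
Combined value = 0 ⊕ 7 ⊕ 1 ⊕ 3 = 5.

5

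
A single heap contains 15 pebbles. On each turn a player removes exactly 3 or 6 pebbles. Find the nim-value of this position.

2

Compute g(0), g(1), … for moves {3, 6}:
k:     0  1  2  3  4  5  6  7  8  9 10 11 12 13 14 15
g(k):  0  0  0  1  1  1  2  2  2  0  0  0  1  1  1  2
So g(15) = 2.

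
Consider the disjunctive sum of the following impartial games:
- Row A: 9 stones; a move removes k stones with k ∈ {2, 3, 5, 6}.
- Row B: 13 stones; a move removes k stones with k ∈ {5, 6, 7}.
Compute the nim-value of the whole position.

For row A, compute g(0), g(1), … with moves {2, 3, 5, 6}:
g(0) = mex{} = 0
g(1) = mex{} = 0
g(2) = mex{0} = 1
g(3) = mex{0} = 1
g(4) = mex{0,1} = 2
g(5) = mex{0,1} = 2
g(6) = mex{0,1,2} = 3
g(7) = mex{0,1,2} = 3
g(8) = mex{1,2,3} = 0
g(9) = mex{1,2,3} = 0
So g(9) = 0.
Grundy values for row B (subtraction set {5, 6, 7}):
g(0) = mex{} = 0
g(1) = mex{} = 0
g(2) = mex{} = 0
g(3) = mex{} = 0
g(4) = mex{} = 0
g(5) = mex{0} = 1
g(6) = mex{0} = 1
g(7) = mex{0} = 1
g(8) = mex{0} = 1
g(9) = mex{0} = 1
g(10) = mex{0,1} = 2
g(11) = mex{0,1} = 2
g(12) = mex{1} = 0
g(13) = mex{1} = 0
So g(13) = 0.
By the Sprague-Grundy theorem, the Grundy value of a sum of independent games is the XOR of the component values.
Combined value = 0 XOR 0 = 0.

0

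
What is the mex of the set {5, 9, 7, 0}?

1

0 is in the set but 1 is not, so the mex is 1.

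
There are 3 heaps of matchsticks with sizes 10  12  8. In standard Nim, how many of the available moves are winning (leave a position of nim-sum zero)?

3

In binary:
  1010  (10)
  1100  (12)
  1000  (8)
  ----
  1110  (14)
The overall nim-sum is X = 14. A heap of size p has a winning move iff p XOR X < p (reduce it to p XOR X).
  10: 10 XOR 14 = 4 < 10 — winning move (to 4).
  12: 12 XOR 14 = 2 < 12 — winning move (to 2).
  8: 8 XOR 14 = 6 < 8 — winning move (to 6).
That gives 3 winning moves.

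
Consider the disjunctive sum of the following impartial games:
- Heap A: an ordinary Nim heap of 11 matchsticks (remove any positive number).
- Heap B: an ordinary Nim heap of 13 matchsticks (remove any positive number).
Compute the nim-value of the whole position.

Heap A is a plain Nim heap of size 11, so its Grundy value is 11.
Heap B is a plain Nim heap of size 13, so its Grundy value is 13.
By the Sprague-Grundy theorem, the Grundy value of a sum of independent games is the XOR of the component values.
Combined value = 11 ⊕ 13 = 6.

6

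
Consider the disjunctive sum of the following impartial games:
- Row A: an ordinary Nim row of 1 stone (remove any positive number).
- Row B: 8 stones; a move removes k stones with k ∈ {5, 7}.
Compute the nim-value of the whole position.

Row A is a plain Nim row of size 1, so its Grundy value is 1.
Grundy values for row B (subtraction set {5, 7}):
k:     0  1  2  3  4  5  6  7  8
g(k):  0  0  0  0  0  1  1  1  1
So g(8) = 1.
By the Sprague-Grundy theorem, the Grundy value of a sum of independent games is the XOR of the component values.
Combined value = 1 XOR 1 = 0.

0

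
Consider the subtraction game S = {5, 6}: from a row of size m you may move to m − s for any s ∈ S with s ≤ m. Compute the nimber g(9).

1

Grundy values for subtraction set {5, 6}:
g(0) = mex{} = 0
g(1) = mex{} = 0
g(2) = mex{} = 0
g(3) = mex{} = 0
g(4) = mex{} = 0
g(5) = mex{0} = 1
g(6) = mex{0} = 1
g(7) = mex{0} = 1
g(8) = mex{0} = 1
g(9) = mex{0} = 1
So g(9) = 1.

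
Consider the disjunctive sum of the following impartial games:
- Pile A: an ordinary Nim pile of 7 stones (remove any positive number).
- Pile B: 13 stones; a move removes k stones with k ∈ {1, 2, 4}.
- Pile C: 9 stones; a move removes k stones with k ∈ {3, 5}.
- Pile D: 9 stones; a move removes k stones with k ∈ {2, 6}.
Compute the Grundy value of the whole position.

6

Pile A is a plain Nim pile of size 7, so its Grundy value is 7.
Build the Grundy sequence for pile B with g(k) = mex{g(k−s) : s ∈ {1, 2, 4}, s ≤ k}:
g(0) = mex{} = 0
g(1) = mex{0} = 1
g(2) = mex{0,1} = 2
g(3) = mex{1,2} = 0
g(4) = mex{0,2} = 1
g(5) = mex{0,1} = 2
g(6) = mex{1,2} = 0
g(7) = mex{0,2} = 1
g(8) = mex{0,1} = 2
g(9) = mex{1,2} = 0
g(10) = mex{0,2} = 1
g(11) = mex{0,1} = 2
g(12) = mex{1,2} = 0
g(13) = mex{0,2} = 1
So g(13) = 1.
For pile C, compute g(0), g(1), … with moves {3, 5}:
k:     0  1  2  3  4  5  6  7  8  9
g(k):  0  0  0  1  1  1  2  2  0  0
So g(9) = 0.
Grundy values for pile D (subtraction set {2, 6}):
k:     0  1  2  3  4  5  6  7  8  9
g(k):  0  0  1  1  0  0  1  1  0  0
So g(9) = 0.
The value of a disjunctive sum is the nim-sum of the parts.
Combined value = 7 ⊕ 1 ⊕ 0 ⊕ 0 = 6.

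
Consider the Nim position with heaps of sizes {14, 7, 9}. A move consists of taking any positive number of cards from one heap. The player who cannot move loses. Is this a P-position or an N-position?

Nim-sum: 14 ^ 7 ^ 9 = 0.
The nim-sum is 0, so this is a P-position: the player to move is in a losing position under optimal play.

P-position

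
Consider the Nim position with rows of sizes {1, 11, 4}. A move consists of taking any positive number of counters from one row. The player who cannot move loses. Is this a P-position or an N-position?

N-position

Compute the nim-sum pairwise:
1 ⊕ 11 = 10
10 ⊕ 4 = 14
The nim-sum is 14 ≠ 0, so this is an N-position: the player to move can win.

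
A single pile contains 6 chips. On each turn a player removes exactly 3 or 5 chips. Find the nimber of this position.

Build the Grundy sequence with g(k) = mex{g(k−s) : s ∈ {3, 5}, s ≤ k}:
g(0) = mex{} = 0
g(1) = mex{} = 0
g(2) = mex{} = 0
g(3) = mex{0} = 1
g(4) = mex{0} = 1
g(5) = mex{0} = 1
g(6) = mex{0,1} = 2
So g(6) = 2.

2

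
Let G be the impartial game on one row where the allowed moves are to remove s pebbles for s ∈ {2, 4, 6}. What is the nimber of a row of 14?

Build the Grundy sequence with g(k) = mex{g(k−s) : s ∈ {2, 4, 6}, s ≤ k}:
k:     0  1  2  3  4  5  6  7  8  9 10 11 12 13 14
g(k):  0  0  1  1  2  2  3  3  0  0  1  1  2  2  3
So g(14) = 3.

3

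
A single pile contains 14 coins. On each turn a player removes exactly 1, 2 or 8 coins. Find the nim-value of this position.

Build the Grundy sequence with g(k) = mex{g(k−s) : s ∈ {1, 2, 8}, s ≤ k}:
g(0) = mex{} = 0
g(1) = mex{0} = 1
g(2) = mex{0,1} = 2
g(3) = mex{1,2} = 0
g(4) = mex{0,2} = 1
g(5) = mex{0,1} = 2
g(6) = mex{1,2} = 0
g(7) = mex{0,2} = 1
g(8) = mex{0,1} = 2
g(9) = mex{1,2} = 0
g(10) = mex{0,2} = 1
g(11) = mex{0,1} = 2
g(12) = mex{1,2} = 0
g(13) = mex{0,2} = 1
g(14) = mex{0,1} = 2
So g(14) = 2.

2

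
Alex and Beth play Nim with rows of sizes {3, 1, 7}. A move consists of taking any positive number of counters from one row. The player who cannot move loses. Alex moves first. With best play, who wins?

Nim-sum: 3 ⊕ 1 ⊕ 7 = 5.
The nim-sum is 5 ≠ 0, so this is an N-position: the player to move can win; Alex has a winning move.

Alex wins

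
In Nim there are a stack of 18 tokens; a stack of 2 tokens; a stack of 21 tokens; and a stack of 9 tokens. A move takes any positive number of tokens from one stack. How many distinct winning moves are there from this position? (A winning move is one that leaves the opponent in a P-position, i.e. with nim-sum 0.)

1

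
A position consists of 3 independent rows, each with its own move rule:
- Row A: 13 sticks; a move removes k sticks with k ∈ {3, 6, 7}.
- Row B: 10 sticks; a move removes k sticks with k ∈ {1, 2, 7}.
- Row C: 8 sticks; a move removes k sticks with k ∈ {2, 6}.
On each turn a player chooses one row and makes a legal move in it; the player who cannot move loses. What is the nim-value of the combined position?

For row A, compute g(0), g(1), … with moves {3, 6, 7}:
g(0) = mex{} = 0
g(1) = mex{} = 0
g(2) = mex{} = 0
g(3) = mex{0} = 1
g(4) = mex{0} = 1
g(5) = mex{0} = 1
g(6) = mex{0,1} = 2
g(7) = mex{0,1} = 2
g(8) = mex{0,1} = 2
g(9) = mex{0,1,2} = 3
g(10) = mex{1,2} = 0
g(11) = mex{1,2} = 0
g(12) = mex{1,2,3} = 0
g(13) = mex{0,2} = 1
So g(13) = 1.
For row B, compute g(0), g(1), … with moves {1, 2, 7}:
g(0) = mex{} = 0
g(1) = mex{0} = 1
g(2) = mex{0,1} = 2
g(3) = mex{1,2} = 0
g(4) = mex{0,2} = 1
g(5) = mex{0,1} = 2
g(6) = mex{1,2} = 0
g(7) = mex{0,2} = 1
g(8) = mex{0,1} = 2
g(9) = mex{1,2} = 0
g(10) = mex{0,2} = 1
So g(10) = 1.
Build the Grundy sequence for row C with g(k) = mex{g(k−s) : s ∈ {2, 6}, s ≤ k}:
k:     0  1  2  3  4  5  6  7  8
g(k):  0  0  1  1  0  0  1  1  0
So g(8) = 0.
By the Sprague-Grundy theorem, the Grundy value of a sum of independent games is the XOR of the component values.
Combined value = 1 XOR 1 XOR 0 = 0.

0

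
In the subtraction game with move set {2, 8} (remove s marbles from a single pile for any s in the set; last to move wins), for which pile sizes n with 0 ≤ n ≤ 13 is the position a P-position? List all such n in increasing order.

0, 1, 4, 5, 10, 11

Grundy values for subtraction set {2, 8}:
g(0) = mex{} = 0
g(1) = mex{} = 0
g(2) = mex{0} = 1
g(3) = mex{0} = 1
g(4) = mex{1} = 0
g(5) = mex{1} = 0
g(6) = mex{0} = 1
g(7) = mex{0} = 1
g(8) = mex{0,1} = 2
g(9) = mex{0,1} = 2
g(10) = mex{1,2} = 0
g(11) = mex{1,2} = 0
g(12) = mex{0} = 1
g(13) = mex{0} = 1
The P-positions (g = 0) in 0..13 are 0, 1, 4, 5, 10, 11.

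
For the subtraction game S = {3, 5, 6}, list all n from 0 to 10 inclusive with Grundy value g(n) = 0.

Grundy values for subtraction set {3, 5, 6}:
g(0) = mex{} = 0
g(1) = mex{} = 0
g(2) = mex{} = 0
g(3) = mex{0} = 1
g(4) = mex{0} = 1
g(5) = mex{0} = 1
g(6) = mex{0,1} = 2
g(7) = mex{0,1} = 2
g(8) = mex{0,1} = 2
g(9) = mex{1,2} = 0
g(10) = mex{1,2} = 0
The P-positions (g = 0) in 0..10 are 0, 1, 2, 9, 10.

0, 1, 2, 9, 10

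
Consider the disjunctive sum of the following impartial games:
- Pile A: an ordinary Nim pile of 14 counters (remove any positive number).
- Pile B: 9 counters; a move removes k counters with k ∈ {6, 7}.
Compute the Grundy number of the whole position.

Pile A is a plain Nim pile of size 14, so its Grundy value is 14.
Build the Grundy sequence for pile B with g(k) = mex{g(k−s) : s ∈ {6, 7}, s ≤ k}:
g(0) = mex{} = 0
g(1) = mex{} = 0
g(2) = mex{} = 0
g(3) = mex{} = 0
g(4) = mex{} = 0
g(5) = mex{} = 0
g(6) = mex{0} = 1
g(7) = mex{0} = 1
g(8) = mex{0} = 1
g(9) = mex{0} = 1
So g(9) = 1.
The value of a disjunctive sum is the nim-sum of the parts.
Combined value = 14 XOR 1 = 15.

15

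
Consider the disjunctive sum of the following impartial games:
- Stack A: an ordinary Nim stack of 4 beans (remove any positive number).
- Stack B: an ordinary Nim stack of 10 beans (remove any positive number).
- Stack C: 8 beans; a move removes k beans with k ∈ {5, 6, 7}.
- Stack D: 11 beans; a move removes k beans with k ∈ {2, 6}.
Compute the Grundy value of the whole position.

Stack A is a plain Nim stack of size 4, so its Grundy value is 4.
Stack B is a plain Nim stack of size 10, so its Grundy value is 10.
For stack C, compute g(0), g(1), … with moves {5, 6, 7}:
k:     0  1  2  3  4  5  6  7  8
g(k):  0  0  0  0  0  1  1  1  1
So g(8) = 1.
For stack D, compute g(0), g(1), … with moves {2, 6}:
k:     0  1  2  3  4  5  6  7  8  9 10 11
g(k):  0  0  1  1  0  0  1  1  0  0  1  1
So g(11) = 1.
The value of a disjunctive sum is the nim-sum of the parts.
Combined value = 4 XOR 10 XOR 1 XOR 1 = 14.

14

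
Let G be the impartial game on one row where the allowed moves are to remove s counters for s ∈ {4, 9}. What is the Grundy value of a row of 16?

Grundy values for subtraction set {4, 9}:
k:     0  1  2  3  4  5  6  7  8  9 10 11 12 13 14 15 16
g(k):  0  0  0  0  1  1  1  1  0  2  2  2  1  0  0  0  0
So g(16) = 0.

0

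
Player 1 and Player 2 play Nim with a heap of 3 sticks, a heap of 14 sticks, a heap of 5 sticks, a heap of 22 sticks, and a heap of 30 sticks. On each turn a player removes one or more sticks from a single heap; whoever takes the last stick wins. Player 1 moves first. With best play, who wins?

Compute the nim-sum pairwise:
3 ^ 14 = 13
13 ^ 5 = 8
8 ^ 22 = 30
30 ^ 30 = 0
The nim-sum is 0, so this is a P-position: the player to move is in a losing position under optimal play; Player 1 is about to move from it and so loses — Player 2 wins.

Player 2 wins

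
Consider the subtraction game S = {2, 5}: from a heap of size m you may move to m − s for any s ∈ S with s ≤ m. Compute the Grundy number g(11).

0

Compute g(0), g(1), … for moves {2, 5}:
g(0) = mex{} = 0
g(1) = mex{} = 0
g(2) = mex{0} = 1
g(3) = mex{0} = 1
g(4) = mex{1} = 0
g(5) = mex{0,1} = 2
g(6) = mex{0} = 1
g(7) = mex{1,2} = 0
g(8) = mex{1} = 0
g(9) = mex{0} = 1
g(10) = mex{0,2} = 1
g(11) = mex{1} = 0
So g(11) = 0.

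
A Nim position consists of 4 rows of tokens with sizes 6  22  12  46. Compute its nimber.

Compute the nim-sum pairwise:
6 ⊕ 22 = 16
16 ⊕ 12 = 28
28 ⊕ 46 = 50

50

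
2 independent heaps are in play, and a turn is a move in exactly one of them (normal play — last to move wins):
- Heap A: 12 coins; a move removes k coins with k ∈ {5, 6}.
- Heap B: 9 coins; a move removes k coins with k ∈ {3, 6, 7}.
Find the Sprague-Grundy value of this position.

Grundy values for heap A (subtraction set {5, 6}):
g(0) = mex{} = 0
g(1) = mex{} = 0
g(2) = mex{} = 0
g(3) = mex{} = 0
g(4) = mex{} = 0
g(5) = mex{0} = 1
g(6) = mex{0} = 1
g(7) = mex{0} = 1
g(8) = mex{0} = 1
g(9) = mex{0} = 1
g(10) = mex{0,1} = 2
g(11) = mex{1} = 0
g(12) = mex{1} = 0
So g(12) = 0.
Grundy values for heap B (subtraction set {3, 6, 7}):
k:     0  1  2  3  4  5  6  7  8  9
g(k):  0  0  0  1  1  1  2  2  2  3
So g(9) = 3.
By the Sprague-Grundy theorem, the Grundy value of a sum of independent games is the XOR of the component values.
Combined value = 0 XOR 3 = 3.

3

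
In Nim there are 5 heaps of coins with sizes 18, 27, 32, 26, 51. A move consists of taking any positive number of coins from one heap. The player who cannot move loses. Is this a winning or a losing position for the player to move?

Losing position

Compute the nim-sum pairwise:
18 ⊕ 27 = 9
9 ⊕ 32 = 41
41 ⊕ 26 = 51
51 ⊕ 51 = 0
The nim-sum is 0, so this is a P-position: the player to move is in a losing position under optimal play.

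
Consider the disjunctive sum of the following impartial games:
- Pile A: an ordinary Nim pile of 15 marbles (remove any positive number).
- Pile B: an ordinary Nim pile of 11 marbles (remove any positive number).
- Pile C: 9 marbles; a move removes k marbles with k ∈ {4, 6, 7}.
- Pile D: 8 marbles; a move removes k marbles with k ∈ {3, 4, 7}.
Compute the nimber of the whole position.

4

Pile A is a plain Nim pile of size 15, so its Grundy value is 15.
Pile B is a plain Nim pile of size 11, so its Grundy value is 11.
Build the Grundy sequence for pile C with g(k) = mex{g(k−s) : s ∈ {4, 6, 7}, s ≤ k}:
g(0) = mex{} = 0
g(1) = mex{} = 0
g(2) = mex{} = 0
g(3) = mex{} = 0
g(4) = mex{0} = 1
g(5) = mex{0} = 1
g(6) = mex{0} = 1
g(7) = mex{0} = 1
g(8) = mex{0,1} = 2
g(9) = mex{0,1} = 2
So g(9) = 2.
Grundy values for pile D (subtraction set {3, 4, 7}):
k:     0  1  2  3  4  5  6  7  8
g(k):  0  0  0  1  1  1  2  2  2
So g(8) = 2.
By the Sprague-Grundy theorem, the Grundy value of a sum of independent games is the XOR of the component values.
Combined value = 15 ⊕ 11 ⊕ 2 ⊕ 2 = 4.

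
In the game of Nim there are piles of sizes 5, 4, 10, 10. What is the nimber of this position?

Nim-sum: 5 XOR 4 XOR 10 XOR 10 = 1.

1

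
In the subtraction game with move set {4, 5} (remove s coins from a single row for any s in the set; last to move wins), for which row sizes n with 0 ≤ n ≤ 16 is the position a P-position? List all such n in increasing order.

Build the Grundy sequence with g(k) = mex{g(k−s) : s ∈ {4, 5}, s ≤ k}:
k:     0  1  2  3  4  5  6  7  8  9 10 11 12 13 14 15 16
g(k):  0  0  0  0  1  1  1  1  2  0  0  0  0  1  1  1  1
The P-positions (g = 0) in 0..16 are 0, 1, 2, 3, 9, 10, 11, 12.

0, 1, 2, 3, 9, 10, 11, 12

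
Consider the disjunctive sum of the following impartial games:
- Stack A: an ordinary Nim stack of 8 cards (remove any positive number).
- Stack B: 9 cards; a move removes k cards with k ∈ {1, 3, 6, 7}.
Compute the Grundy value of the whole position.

Stack A is a plain Nim stack of size 8, so its Grundy value is 8.
Build the Grundy sequence for stack B with g(k) = mex{g(k−s) : s ∈ {1, 3, 6, 7}, s ≤ k}:
k:     0  1  2  3  4  5  6  7  8  9
g(k):  0  1  0  1  0  1  2  3  2  3
So g(9) = 3.
The value of a disjunctive sum is the nim-sum of the parts.
Combined value = 8 XOR 3 = 11.

11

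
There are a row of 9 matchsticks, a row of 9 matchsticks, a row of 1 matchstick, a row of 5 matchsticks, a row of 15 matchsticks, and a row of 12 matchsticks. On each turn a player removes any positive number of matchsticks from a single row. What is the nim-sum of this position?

7

Compute the nim-sum pairwise:
9 ⊕ 9 = 0
0 ⊕ 1 = 1
1 ⊕ 5 = 4
4 ⊕ 15 = 11
11 ⊕ 12 = 7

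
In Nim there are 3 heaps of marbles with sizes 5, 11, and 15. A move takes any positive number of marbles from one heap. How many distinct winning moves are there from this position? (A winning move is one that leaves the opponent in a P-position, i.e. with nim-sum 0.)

3

Compute the nim-sum pairwise:
5 XOR 11 = 14
14 XOR 15 = 1
The overall nim-sum is X = 1. A heap of size p has a winning move iff p XOR X < p (reduce it to p XOR X).
  5: 5 XOR 1 = 4 < 5 — winning move (to 4).
  11: 11 XOR 1 = 10 < 11 — winning move (to 10).
  15: 15 XOR 1 = 14 < 15 — winning move (to 14).
That gives 3 winning moves.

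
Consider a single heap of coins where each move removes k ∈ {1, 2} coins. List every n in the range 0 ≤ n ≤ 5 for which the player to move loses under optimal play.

0, 3

Build the Grundy sequence with g(k) = mex{g(k−s) : s ∈ {1, 2}, s ≤ k}:
g(0) = mex{} = 0
g(1) = mex{0} = 1
g(2) = mex{0,1} = 2
g(3) = mex{1,2} = 0
g(4) = mex{0,2} = 1
g(5) = mex{0,1} = 2
The P-positions (g = 0) in 0..5 are 0, 3.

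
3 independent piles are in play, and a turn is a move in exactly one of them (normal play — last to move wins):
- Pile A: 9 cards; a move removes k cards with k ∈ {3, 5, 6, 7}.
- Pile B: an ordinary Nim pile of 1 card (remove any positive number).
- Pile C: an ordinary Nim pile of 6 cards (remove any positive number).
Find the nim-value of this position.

4

Build the Grundy sequence for pile A with g(k) = mex{g(k−s) : s ∈ {3, 5, 6, 7}, s ≤ k}:
k:     0  1  2  3  4  5  6  7  8  9
g(k):  0  0  0  1  1  1  2  2  2  3
So g(9) = 3.
Pile B is a plain Nim pile of size 1, so its Grundy value is 1.
Pile C is a plain Nim pile of size 6, so its Grundy value is 6.
The value of a disjunctive sum is the nim-sum of the parts.
Combined value = 3 ⊕ 1 ⊕ 6 = 4.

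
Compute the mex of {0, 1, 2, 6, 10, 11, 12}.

The values 0, 1, 2 are all present; 3 is the first non-negative integer missing from the set.

3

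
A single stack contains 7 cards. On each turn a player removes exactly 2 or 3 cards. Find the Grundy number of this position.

1

Grundy values for subtraction set {2, 3}:
k:     0  1  2  3  4  5  6  7
g(k):  0  0  1  1  2  0  0  1
So g(7) = 1.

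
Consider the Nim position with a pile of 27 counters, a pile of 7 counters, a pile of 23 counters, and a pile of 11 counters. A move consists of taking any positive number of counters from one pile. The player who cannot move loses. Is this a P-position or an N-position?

Nim-sum: 27 XOR 7 XOR 23 XOR 11 = 0.
The nim-sum is 0, so this is a P-position: the player to move is in a losing position under optimal play.

P-position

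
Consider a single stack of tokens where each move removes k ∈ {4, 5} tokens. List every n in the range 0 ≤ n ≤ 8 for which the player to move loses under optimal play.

0, 1, 2, 3

Build the Grundy sequence with g(k) = mex{g(k−s) : s ∈ {4, 5}, s ≤ k}:
g(0) = mex{} = 0
g(1) = mex{} = 0
g(2) = mex{} = 0
g(3) = mex{} = 0
g(4) = mex{0} = 1
g(5) = mex{0} = 1
g(6) = mex{0} = 1
g(7) = mex{0} = 1
g(8) = mex{0,1} = 2
The P-positions (g = 0) in 0..8 are 0, 1, 2, 3.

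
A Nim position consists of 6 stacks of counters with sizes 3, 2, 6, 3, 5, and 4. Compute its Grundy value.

5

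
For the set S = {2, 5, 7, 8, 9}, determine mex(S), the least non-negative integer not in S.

0

0 is not in the set, so the mex is 0.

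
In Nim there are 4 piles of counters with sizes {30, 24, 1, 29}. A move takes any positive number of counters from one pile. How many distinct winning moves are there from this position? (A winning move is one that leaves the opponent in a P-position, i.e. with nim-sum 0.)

3

Nim-sum: 30 XOR 24 XOR 1 XOR 29 = 26.
The overall nim-sum is X = 26. A pile of size p has a winning move iff p XOR X < p (reduce it to p XOR X).
  30: 30 XOR 26 = 4 < 30 — winning move (to 4).
  24: 24 XOR 26 = 2 < 24 — winning move (to 2).
  1: 1 XOR 26 = 27 ≥ 1 — no move.
  29: 29 XOR 26 = 7 < 29 — winning move (to 7).
That gives 3 winning moves.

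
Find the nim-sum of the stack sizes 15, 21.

Write each in binary and XOR column by column:
  01111  (15)
  10101  (21)
  -----
  11010  (26)

26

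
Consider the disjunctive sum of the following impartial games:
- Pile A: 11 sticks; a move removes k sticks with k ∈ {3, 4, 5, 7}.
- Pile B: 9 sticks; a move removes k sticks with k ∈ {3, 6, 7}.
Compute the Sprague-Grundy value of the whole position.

For pile A, compute g(0), g(1), … with moves {3, 4, 5, 7}:
g(0) = mex{} = 0
g(1) = mex{} = 0
g(2) = mex{} = 0
g(3) = mex{0} = 1
g(4) = mex{0} = 1
g(5) = mex{0} = 1
g(6) = mex{0,1} = 2
g(7) = mex{0,1} = 2
g(8) = mex{0,1} = 2
g(9) = mex{0,1,2} = 3
g(10) = mex{1,2} = 0
g(11) = mex{1,2} = 0
So g(11) = 0.
Grundy values for pile B (subtraction set {3, 6, 7}):
k:     0  1  2  3  4  5  6  7  8  9
g(k):  0  0  0  1  1  1  2  2  2  3
So g(9) = 3.
By the Sprague-Grundy theorem, the Grundy value of a sum of independent games is the XOR of the component values.
Combined value = 0 XOR 3 = 3.

3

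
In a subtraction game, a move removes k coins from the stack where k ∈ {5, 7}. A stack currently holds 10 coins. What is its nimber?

Grundy values for subtraction set {5, 7}:
k:     0  1  2  3  4  5  6  7  8  9 10
g(k):  0  0  0  0  0  1  1  1  1  1  2
So g(10) = 2.

2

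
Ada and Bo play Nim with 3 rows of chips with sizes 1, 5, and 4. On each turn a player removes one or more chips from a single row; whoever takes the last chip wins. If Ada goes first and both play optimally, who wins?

Bo wins

Compute the nim-sum pairwise:
1 XOR 5 = 4
4 XOR 4 = 0
The nim-sum is 0, so this is a P-position: the player to move is in a losing position under optimal play; Ada is about to move from it and so loses — Bo wins.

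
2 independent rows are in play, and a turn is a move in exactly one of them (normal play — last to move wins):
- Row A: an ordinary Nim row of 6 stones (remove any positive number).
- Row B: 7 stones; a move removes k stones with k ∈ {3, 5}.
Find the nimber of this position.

4

Row A is a plain Nim row of size 6, so its Grundy value is 6.
For row B, compute g(0), g(1), … with moves {3, 5}:
g(0) = mex{} = 0
g(1) = mex{} = 0
g(2) = mex{} = 0
g(3) = mex{0} = 1
g(4) = mex{0} = 1
g(5) = mex{0} = 1
g(6) = mex{0,1} = 2
g(7) = mex{0,1} = 2
So g(7) = 2.
The value of a disjunctive sum is the nim-sum of the parts.
Combined value = 6 XOR 2 = 4.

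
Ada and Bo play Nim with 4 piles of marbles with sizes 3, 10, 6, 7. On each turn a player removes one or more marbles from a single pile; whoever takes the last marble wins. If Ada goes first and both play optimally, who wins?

Ada wins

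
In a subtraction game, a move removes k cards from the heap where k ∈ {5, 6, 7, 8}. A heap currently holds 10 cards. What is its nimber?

2

Build the Grundy sequence with g(k) = mex{g(k−s) : s ∈ {5, 6, 7, 8}, s ≤ k}:
k:     0  1  2  3  4  5  6  7  8  9 10
g(k):  0  0  0  0  0  1  1  1  1  1  2
So g(10) = 2.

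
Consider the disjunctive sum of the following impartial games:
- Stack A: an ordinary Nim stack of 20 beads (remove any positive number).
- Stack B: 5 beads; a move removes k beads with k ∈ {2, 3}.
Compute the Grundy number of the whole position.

20

Stack A is a plain Nim stack of size 20, so its Grundy value is 20.
Build the Grundy sequence for stack B with g(k) = mex{g(k−s) : s ∈ {2, 3}, s ≤ k}:
k:     0  1  2  3  4  5
g(k):  0  0  1  1  2  0
So g(5) = 0.
By the Sprague-Grundy theorem, the Grundy value of a sum of independent games is the XOR of the component values.
Combined value = 20 ⊕ 0 = 20.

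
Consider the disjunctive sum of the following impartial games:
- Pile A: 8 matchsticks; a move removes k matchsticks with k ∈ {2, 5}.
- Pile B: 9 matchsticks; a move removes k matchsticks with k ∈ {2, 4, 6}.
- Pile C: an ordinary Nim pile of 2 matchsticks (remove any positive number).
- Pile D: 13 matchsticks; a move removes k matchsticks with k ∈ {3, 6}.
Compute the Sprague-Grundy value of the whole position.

3

For pile A, compute g(0), g(1), … with moves {2, 5}:
k:     0  1  2  3  4  5  6  7  8
g(k):  0  0  1  1  0  2  1  0  0
So g(8) = 0.
For pile B, compute g(0), g(1), … with moves {2, 4, 6}:
g(0) = mex{} = 0
g(1) = mex{} = 0
g(2) = mex{0} = 1
g(3) = mex{0} = 1
g(4) = mex{0,1} = 2
g(5) = mex{0,1} = 2
g(6) = mex{0,1,2} = 3
g(7) = mex{0,1,2} = 3
g(8) = mex{1,2,3} = 0
g(9) = mex{1,2,3} = 0
So g(9) = 0.
Pile C is a plain Nim pile of size 2, so its Grundy value is 2.
For pile D, compute g(0), g(1), … with moves {3, 6}:
g(0) = mex{} = 0
g(1) = mex{} = 0
g(2) = mex{} = 0
g(3) = mex{0} = 1
g(4) = mex{0} = 1
g(5) = mex{0} = 1
g(6) = mex{0,1} = 2
g(7) = mex{0,1} = 2
g(8) = mex{0,1} = 2
g(9) = mex{1,2} = 0
g(10) = mex{1,2} = 0
g(11) = mex{1,2} = 0
g(12) = mex{0,2} = 1
g(13) = mex{0,2} = 1
So g(13) = 1.
By the Sprague-Grundy theorem, the Grundy value of a sum of independent games is the XOR of the component values.
Combined value = 0 XOR 0 XOR 2 XOR 1 = 3.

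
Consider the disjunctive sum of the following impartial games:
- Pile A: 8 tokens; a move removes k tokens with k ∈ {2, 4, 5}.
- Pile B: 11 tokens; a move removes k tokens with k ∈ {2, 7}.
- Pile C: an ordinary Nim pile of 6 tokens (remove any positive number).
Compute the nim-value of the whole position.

Build the Grundy sequence for pile A with g(k) = mex{g(k−s) : s ∈ {2, 4, 5}, s ≤ k}:
k:     0  1  2  3  4  5  6  7  8
g(k):  0  0  1  1  2  2  3  0  0
So g(8) = 0.
Grundy values for pile B (subtraction set {2, 7}):
k:     0  1  2  3  4  5  6  7  8  9 10 11
g(k):  0  0  1  1  0  0  1  1  2  0  0  1
So g(11) = 1.
Pile C is a plain Nim pile of size 6, so its Grundy value is 6.
By the Sprague-Grundy theorem, the Grundy value of a sum of independent games is the XOR of the component values.
Combined value = 0 ⊕ 1 ⊕ 6 = 7.

7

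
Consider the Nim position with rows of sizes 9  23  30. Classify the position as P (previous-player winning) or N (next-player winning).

P-position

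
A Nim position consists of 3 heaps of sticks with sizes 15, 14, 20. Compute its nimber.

21

Bitwise XOR of the heap sizes:
  01111  (15)
  01110  (14)
  10100  (20)
  -----
  10101  (21)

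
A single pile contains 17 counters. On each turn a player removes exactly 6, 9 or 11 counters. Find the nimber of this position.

0

Grundy values for subtraction set {6, 9, 11}:
k:     0  1  2  3  4  5  6  7  8  9 10 11 12 13 14 15 16 17
g(k):  0  0  0  0  0  0  1  1  1  1  1  1  2  2  2  2  2  0
So g(17) = 0.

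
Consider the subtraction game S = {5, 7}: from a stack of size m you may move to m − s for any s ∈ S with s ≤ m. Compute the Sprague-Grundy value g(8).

Grundy values for subtraction set {5, 7}:
g(0) = mex{} = 0
g(1) = mex{} = 0
g(2) = mex{} = 0
g(3) = mex{} = 0
g(4) = mex{} = 0
g(5) = mex{0} = 1
g(6) = mex{0} = 1
g(7) = mex{0} = 1
g(8) = mex{0} = 1
So g(8) = 1.

1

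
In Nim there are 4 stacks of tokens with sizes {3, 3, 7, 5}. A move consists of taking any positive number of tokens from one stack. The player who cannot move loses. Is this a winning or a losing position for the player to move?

Winning position

Compute the nim-sum pairwise:
3 ^ 3 = 0
0 ^ 7 = 7
7 ^ 5 = 2
The nim-sum is 2 ≠ 0, so this is an N-position: the player to move can win.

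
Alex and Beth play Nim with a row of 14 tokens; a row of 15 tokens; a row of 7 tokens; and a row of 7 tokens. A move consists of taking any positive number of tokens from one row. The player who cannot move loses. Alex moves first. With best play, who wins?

In binary:
  1110  (14)
  1111  (15)
  0111  (7)
  0111  (7)
  ----
  0001  (1)
The nim-sum is 1 ≠ 0, so this is an N-position: the player to move can win; Alex has a winning move.

Alex wins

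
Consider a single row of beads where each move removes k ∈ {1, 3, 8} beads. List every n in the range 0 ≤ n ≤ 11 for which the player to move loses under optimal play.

0, 2, 4, 6, 11

Compute g(0), g(1), … for moves {1, 3, 8}:
k:     0  1  2  3  4  5  6  7  8  9 10 11
g(k):  0  1  0  1  0  1  0  1  2  3  2  0
The P-positions (g = 0) in 0..11 are 0, 2, 4, 6, 11.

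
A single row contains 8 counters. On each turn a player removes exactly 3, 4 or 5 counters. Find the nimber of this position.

Build the Grundy sequence with g(k) = mex{g(k−s) : s ∈ {3, 4, 5}, s ≤ k}:
k:     0  1  2  3  4  5  6  7  8
g(k):  0  0  0  1  1  1  2  2  0
So g(8) = 0.

0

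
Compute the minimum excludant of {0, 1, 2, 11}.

The values 0, 1, 2 are all present; 3 is the first non-negative integer missing from the set.

3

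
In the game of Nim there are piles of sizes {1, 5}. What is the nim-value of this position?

Nim-sum: 1 ^ 5 = 4.

4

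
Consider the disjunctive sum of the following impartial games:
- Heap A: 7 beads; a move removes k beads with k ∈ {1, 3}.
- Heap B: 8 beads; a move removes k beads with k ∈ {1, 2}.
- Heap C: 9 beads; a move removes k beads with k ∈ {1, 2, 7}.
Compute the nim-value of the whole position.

3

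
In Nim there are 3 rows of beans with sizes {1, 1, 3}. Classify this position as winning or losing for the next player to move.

Winning position

Nim-sum: 1 XOR 1 XOR 3 = 3.
The nim-sum is 3 ≠ 0, so this is an N-position: the player to move can win.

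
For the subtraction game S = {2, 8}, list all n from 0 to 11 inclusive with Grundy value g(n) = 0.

0, 1, 4, 5, 10, 11

Compute g(0), g(1), … for moves {2, 8}:
g(0) = mex{} = 0
g(1) = mex{} = 0
g(2) = mex{0} = 1
g(3) = mex{0} = 1
g(4) = mex{1} = 0
g(5) = mex{1} = 0
g(6) = mex{0} = 1
g(7) = mex{0} = 1
g(8) = mex{0,1} = 2
g(9) = mex{0,1} = 2
g(10) = mex{1,2} = 0
g(11) = mex{1,2} = 0
The P-positions (g = 0) in 0..11 are 0, 1, 4, 5, 10, 11.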